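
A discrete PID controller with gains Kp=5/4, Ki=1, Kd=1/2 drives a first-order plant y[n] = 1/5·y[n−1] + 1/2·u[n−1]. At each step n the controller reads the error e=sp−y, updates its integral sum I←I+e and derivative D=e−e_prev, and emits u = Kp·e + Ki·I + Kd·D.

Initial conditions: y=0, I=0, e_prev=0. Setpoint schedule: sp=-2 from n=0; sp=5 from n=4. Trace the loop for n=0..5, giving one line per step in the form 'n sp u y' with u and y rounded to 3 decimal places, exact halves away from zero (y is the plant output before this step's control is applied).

0 -2 -5.500 0.000
1 -2 1.063 -2.750
2 -2 -7.073 -0.019
3 -2 1.996 -3.540
4 5 10.492 0.290
5 5 -0.172 5.304

(exact arithmetic carried between steps; '≈' marks a value shown rounded to 6 d.p. or computed from one; I and e_prev carry over from the previous line; the table rounds u and y to 3 d.p., halves away from zero)
n=0: y=0, sp=-2, e=sp−y=-2; I=-2, D=e−e_prev=-2; u=5/4·(-2)+1·(-2)+1/2·(-2)=-5.5; next y=1/5·0+1/2·(-5.5)=-2.75
n=1: y=-2.75, sp=-2, e=sp−y=0.75; I=-1.25, D=e−e_prev=2.75; u=5/4·0.75+1·(-1.25)+1/2·2.75=1.0625; next y=1/5·(-2.75)+1/2·1.0625=-0.01875
n=2: y=-0.01875, sp=-2, e=sp−y=-1.98125; I=-3.23125, D=e−e_prev=-2.73125; u=5/4·(-1.98125)+1·(-3.23125)+1/2·(-2.73125)≈-7.073438; next y=1/5·(-0.01875)+1/2·(-7.073438)≈-3.540469
n=3: y≈-3.540469, sp=-2, e=sp−y≈1.540469; I≈-1.690781, D=e−e_prev≈3.521719; u=5/4·1.540469+1·(-1.690781)+1/2·3.521719≈1.995664; next y=1/5·(-3.540469)+1/2·1.995664≈0.289738
n=4: y≈0.289738, sp=5, e=sp−y≈4.710262; I≈3.019480, D=e−e_prev≈3.169793; u=5/4·4.710262+1·3.019480+1/2·3.169793≈10.492204; next y=1/5·0.289738+1/2·10.492204≈5.304050
n=5: y≈5.304050, sp=5, e=sp−y≈-0.304050; I≈2.715431, D=e−e_prev≈-5.014311; u=5/4·(-0.304050)+1·2.715431+1/2·(-5.014311)≈-0.171787; next y=1/5·5.304050+1/2·(-0.171787)≈0.974916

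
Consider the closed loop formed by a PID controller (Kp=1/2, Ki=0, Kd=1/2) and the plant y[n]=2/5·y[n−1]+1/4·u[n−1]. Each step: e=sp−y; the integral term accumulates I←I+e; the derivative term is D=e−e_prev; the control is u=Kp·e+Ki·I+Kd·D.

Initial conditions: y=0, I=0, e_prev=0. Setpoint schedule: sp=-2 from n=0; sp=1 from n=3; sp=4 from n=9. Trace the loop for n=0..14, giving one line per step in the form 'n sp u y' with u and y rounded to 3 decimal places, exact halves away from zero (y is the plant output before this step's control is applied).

0 -2 -2.000 0.000
1 -2 -0.500 -0.500
2 -2 -0.925 -0.325
3 1 2.199 -0.361
4 1 -0.086 0.405
5 1 0.562 0.141
6 1 0.374 0.197
7 1 0.426 0.172
8 1 0.411 0.175
9 4 3.415 0.173
10 4 1.164 0.923
11 4 1.801 0.660
12 4 1.616 0.714
13 4 1.668 0.690
14 4 1.652 0.693

(exact arithmetic carried between steps; '≈' marks a value shown rounded to 6 d.p. or computed from one; I and e_prev carry over from the previous line; the table rounds u and y to 3 d.p., halves away from zero)
n=0: y=0, sp=-2, e=sp−y=-2; I=-2, D=e−e_prev=-2; u=1/2·(-2)+0·(-2)+1/2·(-2)=-2; next y=2/5·0+1/4·(-2)=-0.5
n=1: y=-0.5, sp=-2, e=sp−y=-1.5; I=-3.5, D=e−e_prev=0.5; u=1/2·(-1.5)+0·(-3.5)+1/2·0.5=-0.5; next y=2/5·(-0.5)+1/4·(-0.5)=-0.325
n=2: y=-0.325, sp=-2, e=sp−y=-1.675; I=-5.175, D=e−e_prev=-0.175; u=1/2·(-1.675)+0·(-5.175)+1/2·(-0.175)=-0.925; next y=2/5·(-0.325)+1/4·(-0.925)=-0.36125
n=3: y=-0.36125, sp=1, e=sp−y=1.36125; I=-3.81375, D=e−e_prev=3.03625; u=1/2·1.36125+0·(-3.81375)+1/2·3.03625=2.19875; next y=2/5·(-0.36125)+1/4·2.19875≈0.405188
n=4: y≈0.405188, sp=1, e=sp−y≈0.594813; I≈-3.218938, D=e−e_prev≈-0.766438; u=1/2·0.594813+0·(-3.218938)+1/2·(-0.766438)≈-0.085813; next y=2/5·0.405188+1/4·(-0.085813)≈0.140622
n=5: y≈0.140622, sp=1, e=sp−y≈0.859378; I≈-2.359559, D=e−e_prev≈0.264566; u=1/2·0.859378+0·(-2.359559)+1/2·0.264566≈0.561972; next y=2/5·0.140622+1/4·0.561972≈0.196742
n=6: y≈0.196742, sp=1, e=sp−y≈0.803258; I≈-1.556301, D=e−e_prev≈-0.056120; u=1/2·0.803258+0·(-1.556301)+1/2·(-0.056120)≈0.373569; next y=2/5·0.196742+1/4·0.373569≈0.172089
n=7: y≈0.172089, sp=1, e=sp−y≈0.827911; I≈-0.728390, D=e−e_prev≈0.024653; u=1/2·0.827911+0·(-0.728390)+1/2·0.024653≈0.426282; next y=2/5·0.172089+1/4·0.426282≈0.175406
n=8: y≈0.175406, sp=1, e=sp−y≈0.824594; I≈0.096204, D=e−e_prev≈-0.003317; u=1/2·0.824594+0·0.096204+1/2·(-0.003317)≈0.410638; next y=2/5·0.175406+1/4·0.410638≈0.172822
n=9: y≈0.172822, sp=4, e=sp−y≈3.827178; I≈3.923382, D=e−e_prev≈3.002584; u=1/2·3.827178+0·3.923382+1/2·3.002584≈3.414881; next y=2/5·0.172822+1/4·3.414881≈0.922849
n=10: y≈0.922849, sp=4, e=sp−y≈3.077151; I≈7.000533, D=e−e_prev≈-0.750027; u=1/2·3.077151+0·7.000533+1/2·(-0.750027)≈1.163562; next y=2/5·0.922849+1/4·1.163562≈0.660030
n=11: y≈0.660030, sp=4, e=sp−y≈3.339970; I≈10.340503, D=e−e_prev≈0.262819; u=1/2·3.339970+0·10.340503+1/2·0.262819≈1.801394; next y=2/5·0.660030+1/4·1.801394≈0.714361
n=12: y≈0.714361, sp=4, e=sp−y≈3.285639; I≈13.626142, D=e−e_prev≈-0.054331; u=1/2·3.285639+0·13.626142+1/2·(-0.054331)≈1.615654; next y=2/5·0.714361+1/4·1.615654≈0.689658
n=13: y≈0.689658, sp=4, e=sp−y≈3.310342; I≈16.936484, D=e−e_prev≈0.024703; u=1/2·3.310342+0·16.936484+1/2·0.024703≈1.667522; next y=2/5·0.689658+1/4·1.667522≈0.692744
n=14: y≈0.692744, sp=4, e=sp−y≈3.307256; I≈20.243740, D=e−e_prev≈-0.003086; u=1/2·3.307256+0·20.243740+1/2·(-0.003086)≈1.652085; next y=2/5·0.692744+1/4·1.652085≈0.690119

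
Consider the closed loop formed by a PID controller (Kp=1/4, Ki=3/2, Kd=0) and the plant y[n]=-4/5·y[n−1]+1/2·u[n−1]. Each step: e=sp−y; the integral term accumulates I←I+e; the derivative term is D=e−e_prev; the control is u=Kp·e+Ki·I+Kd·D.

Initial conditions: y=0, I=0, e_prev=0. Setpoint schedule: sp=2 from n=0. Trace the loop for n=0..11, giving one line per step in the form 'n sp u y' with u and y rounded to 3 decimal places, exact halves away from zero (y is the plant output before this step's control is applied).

0 2 3.500 0.000
1 2 3.438 1.750
2 2 6.317 0.319
3 2 4.316 2.904
4 2 8.330 -0.165
5 2 3.769 4.297
6 2 10.562 -1.553
7 2 1.757 6.523
8 2 13.983 -4.340
9 2 -2.413 10.464
10 2 19.964 -9.578
11 2 -10.308 17.644

(exact arithmetic carried between steps; '≈' marks a value shown rounded to 6 d.p. or computed from one; I and e_prev carry over from the previous line; the table rounds u and y to 3 d.p., halves away from zero)
n=0: y=0, sp=2, e=sp−y=2; I=2, D=e−e_prev=2; u=1/4·2+3/2·2+0·2=3.5; next y=-4/5·0+1/2·3.5=1.75
n=1: y=1.75, sp=2, e=sp−y=0.25; I=2.25, D=e−e_prev=-1.75; u=1/4·0.25+3/2·2.25+0·(-1.75)=3.4375; next y=-4/5·1.75+1/2·3.4375=0.31875
n=2: y=0.31875, sp=2, e=sp−y=1.68125; I=3.93125, D=e−e_prev=1.43125; u=1/4·1.68125+3/2·3.93125+0·1.43125≈6.317188; next y=-4/5·0.31875+1/2·6.317188≈2.903594
n=3: y≈2.903594, sp=2, e=sp−y≈-0.903594; I≈3.027656, D=e−e_prev≈-2.584844; u=1/4·(-0.903594)+3/2·3.027656+0·(-2.584844)≈4.315586; next y=-4/5·2.903594+1/2·4.315586≈-0.165082
n=4: y≈-0.165082, sp=2, e=sp−y≈2.165082; I≈5.192738, D=e−e_prev≈3.068676; u=1/4·2.165082+3/2·5.192738+0·3.068676≈8.330378; next y=-4/5·(-0.165082)+1/2·8.330378≈4.297255
n=5: y≈4.297255, sp=2, e=sp−y≈-2.297255; I≈2.895484, D=e−e_prev≈-4.462337; u=1/4·(-2.297255)+3/2·2.895484+0·(-4.462337)≈3.768912; next y=-4/5·4.297255+1/2·3.768912≈-1.553348
n=6: y≈-1.553348, sp=2, e=sp−y≈3.553348; I≈6.448831, D=e−e_prev≈5.850602; u=1/4·3.553348+3/2·6.448831+0·5.850602≈10.561584; next y=-4/5·(-1.553348)+1/2·10.561584≈6.523470
n=7: y≈6.523470, sp=2, e=sp−y≈-4.523470; I≈1.925361, D=e−e_prev≈-8.076818; u=1/4·(-4.523470)+3/2·1.925361+0·(-8.076818)≈1.757174; next y=-4/5·6.523470+1/2·1.757174≈-4.340189
n=8: y≈-4.340189, sp=2, e=sp−y≈6.340189; I≈8.265550, D=e−e_prev≈10.863659; u=1/4·6.340189+3/2·8.265550+0·10.863659≈13.983373; next y=-4/5·(-4.340189)+1/2·13.983373≈10.463838
n=9: y≈10.463838, sp=2, e=sp−y≈-8.463838; I≈-0.198287, D=e−e_prev≈-14.804027; u=1/4·(-8.463838)+3/2·(-0.198287)+0·(-14.804027)≈-2.413390; next y=-4/5·10.463838+1/2·(-2.413390)≈-9.577765
n=10: y≈-9.577765, sp=2, e=sp−y≈11.577765; I≈11.379478, D=e−e_prev≈20.041603; u=1/4·11.577765+3/2·11.379478+0·20.041603≈19.963658; next y=-4/5·(-9.577765)+1/2·19.963658≈17.644041
n=11: y≈17.644041, sp=2, e=sp−y≈-15.644041; I≈-4.264563, D=e−e_prev≈-27.221806; u=1/4·(-15.644041)+3/2·(-4.264563)+0·(-27.221806)≈-10.307855; next y=-4/5·17.644041+1/2·(-10.307855)≈-19.269161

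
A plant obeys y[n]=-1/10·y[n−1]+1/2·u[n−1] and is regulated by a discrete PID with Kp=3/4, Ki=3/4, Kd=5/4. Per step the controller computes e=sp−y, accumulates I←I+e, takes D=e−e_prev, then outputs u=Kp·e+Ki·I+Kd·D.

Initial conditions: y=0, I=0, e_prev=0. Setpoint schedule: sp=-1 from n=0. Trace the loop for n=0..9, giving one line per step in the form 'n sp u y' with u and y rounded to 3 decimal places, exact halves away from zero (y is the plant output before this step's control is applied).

0 -1 -2.750 0.000
1 -1 1.531 -1.375
2 -1 -6.171 0.903
3 -1 6.466 -3.176
4 -1 -15.499 3.551
5 -1 21.548 -8.104
6 -1 -41.837 11.585
7 -1 65.905 -22.077
8 -1 -117.767 35.160
9 -1 194.950 -62.400

(exact arithmetic carried between steps; '≈' marks a value shown rounded to 6 d.p. or computed from one; I and e_prev carry over from the previous line; the table rounds u and y to 3 d.p., halves away from zero)
n=0: y=0, sp=-1, e=sp−y=-1; I=-1, D=e−e_prev=-1; u=3/4·(-1)+3/4·(-1)+5/4·(-1)=-2.75; next y=-1/10·0+1/2·(-2.75)=-1.375
n=1: y=-1.375, sp=-1, e=sp−y=0.375; I=-0.625, D=e−e_prev=1.375; u=3/4·0.375+3/4·(-0.625)+5/4·1.375=1.53125; next y=-1/10·(-1.375)+1/2·1.53125=0.903125
n=2: y=0.903125, sp=-1, e=sp−y=-1.903125; I=-2.528125, D=e−e_prev=-2.278125; u=3/4·(-1.903125)+3/4·(-2.528125)+5/4·(-2.278125)≈-6.171094; next y=-1/10·0.903125+1/2·(-6.171094)≈-3.175859
n=3: y≈-3.175859, sp=-1, e=sp−y≈2.175859; I≈-0.352266, D=e−e_prev≈4.078984; u=3/4·2.175859+3/4·(-0.352266)+5/4·4.078984≈6.466426; next y=-1/10·(-3.175859)+1/2·6.466426≈3.550799
n=4: y≈3.550799, sp=-1, e=sp−y≈-4.550799; I≈-4.903064, D=e−e_prev≈-6.726658; u=3/4·(-4.550799)+3/4·(-4.903064)+5/4·(-6.726658)≈-15.498720; next y=-1/10·3.550799+1/2·(-15.498720)≈-8.104440
n=5: y≈-8.104440, sp=-1, e=sp−y≈7.104440; I≈2.201376, D=e−e_prev≈11.655239; u=3/4·7.104440+3/4·2.201376+5/4·11.655239≈21.548410; next y=-1/10·(-8.104440)+1/2·21.548410≈11.584649
n=6: y≈11.584649, sp=-1, e=sp−y≈-12.584649; I≈-10.383274, D=e−e_prev≈-19.689089; u=3/4·(-12.584649)+3/4·(-10.383274)+5/4·(-19.689089)≈-41.837303; next y=-1/10·11.584649+1/2·(-41.837303)≈-22.077117
n=7: y≈-22.077117, sp=-1, e=sp−y≈21.077117; I≈10.693843, D=e−e_prev≈33.661766; u=3/4·21.077117+3/4·10.693843+5/4·33.661766≈65.905427; next y=-1/10·(-22.077117)+1/2·65.905427≈35.160425
n=8: y≈35.160425, sp=-1, e=sp−y≈-36.160425; I≈-25.466582, D=e−e_prev≈-57.237542; u=3/4·(-36.160425)+3/4·(-25.466582)+5/4·(-57.237542)≈-117.767182; next y=-1/10·35.160425+1/2·(-117.767182)≈-62.399634
n=9: y≈-62.399634, sp=-1, e=sp−y≈61.399634; I≈35.933052, D=e−e_prev≈97.560059; u=3/4·61.399634+3/4·35.933052+5/4·97.560059≈194.949587; next y=-1/10·(-62.399634)+1/2·194.949587≈103.714757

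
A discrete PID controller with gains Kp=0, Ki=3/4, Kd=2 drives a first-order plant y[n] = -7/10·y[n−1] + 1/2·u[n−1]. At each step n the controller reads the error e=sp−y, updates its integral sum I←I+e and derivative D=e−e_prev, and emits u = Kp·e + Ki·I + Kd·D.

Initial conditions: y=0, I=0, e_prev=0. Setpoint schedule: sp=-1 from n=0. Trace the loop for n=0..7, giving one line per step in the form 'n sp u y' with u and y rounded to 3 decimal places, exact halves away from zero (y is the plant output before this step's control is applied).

(exact arithmetic carried between steps; '≈' marks a value shown rounded to 6 d.p. or computed from one; I and e_prev carry over from the previous line; the table rounds u and y to 3 d.p., halves away from zero)
n=0: y=0, sp=-1, e=sp−y=-1; I=-1, D=e−e_prev=-1; u=0·(-1)+3/4·(-1)+2·(-1)=-2.75; next y=-7/10·0+1/2·(-2.75)=-1.375
n=1: y=-1.375, sp=-1, e=sp−y=0.375; I=-0.625, D=e−e_prev=1.375; u=0·0.375+3/4·(-0.625)+2·1.375=2.28125; next y=-7/10·(-1.375)+1/2·2.28125=2.103125
n=2: y=2.103125, sp=-1, e=sp−y=-3.103125; I=-3.728125, D=e−e_prev=-3.478125; u=0·(-3.103125)+3/4·(-3.728125)+2·(-3.478125)≈-9.752344; next y=-7/10·2.103125+1/2·(-9.752344)≈-6.348359
n=3: y≈-6.348359, sp=-1, e=sp−y≈5.348359; I≈1.620234, D=e−e_prev≈8.451484; u=0·5.348359+3/4·1.620234+2·8.451484≈18.118145; next y=-7/10·(-6.348359)+1/2·18.118145≈13.502924
n=4: y≈13.502924, sp=-1, e=sp−y≈-14.502924; I≈-12.882689, D=e−e_prev≈-19.851283; u=0·(-14.502924)+3/4·(-12.882689)+2·(-19.851283)≈-49.364583; next y=-7/10·13.502924+1/2·(-49.364583)≈-34.134338
n=5: y≈-34.134338, sp=-1, e=sp−y≈33.134338; I≈20.251649, D=e−e_prev≈47.637262; u=0·33.134338+3/4·20.251649+2·47.637262≈110.463261; next y=-7/10·(-34.134338)+1/2·110.463261≈79.125668
n=6: y≈79.125668, sp=-1, e=sp−y≈-80.125668; I≈-59.874019, D=e−e_prev≈-113.260006; u=0·(-80.125668)+3/4·(-59.874019)+2·(-113.260006)≈-271.425526; next y=-7/10·79.125668+1/2·(-271.425526)≈-191.100730
n=7: y≈-191.100730, sp=-1, e=sp−y≈190.100730; I≈130.226712, D=e−e_prev≈270.226398; u=0·190.100730+3/4·130.226712+2·270.226398≈638.122829; next y=-7/10·(-191.100730)+1/2·638.122829≈452.831926

0 -1 -2.750 0.000
1 -1 2.281 -1.375
2 -1 -9.752 2.103
3 -1 18.118 -6.348
4 -1 -49.365 13.503
5 -1 110.463 -34.134
6 -1 -271.426 79.126
7 -1 638.123 -191.101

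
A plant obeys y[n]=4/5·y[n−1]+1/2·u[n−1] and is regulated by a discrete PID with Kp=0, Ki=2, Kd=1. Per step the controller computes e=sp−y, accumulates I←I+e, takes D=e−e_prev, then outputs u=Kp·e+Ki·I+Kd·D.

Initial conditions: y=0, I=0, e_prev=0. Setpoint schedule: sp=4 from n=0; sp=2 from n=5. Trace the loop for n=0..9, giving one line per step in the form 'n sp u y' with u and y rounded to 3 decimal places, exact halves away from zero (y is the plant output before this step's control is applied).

0 4 12.000 0.000
1 4 -2.000 6.000
2 4 6.600 3.800
3 4 -2.820 6.340
4 4 3.074 3.662
5 2 -7.342 4.467
6 2 4.222 -0.098
7 2 -2.539 2.033
8 2 4.554 0.357
9 2 -0.453 2.563

(exact arithmetic carried between steps; '≈' marks a value shown rounded to 6 d.p. or computed from one; I and e_prev carry over from the previous line; the table rounds u and y to 3 d.p., halves away from zero)
n=0: y=0, sp=4, e=sp−y=4; I=4, D=e−e_prev=4; u=0·4+2·4+1·4=12; next y=4/5·0+1/2·12=6
n=1: y=6, sp=4, e=sp−y=-2; I=2, D=e−e_prev=-6; u=0·(-2)+2·2+1·(-6)=-2; next y=4/5·6+1/2·(-2)=3.8
n=2: y=3.8, sp=4, e=sp−y=0.2; I=2.2, D=e−e_prev=2.2; u=0·0.2+2·2.2+1·2.2=6.6; next y=4/5·3.8+1/2·6.6=6.34
n=3: y=6.34, sp=4, e=sp−y=-2.34; I=-0.14, D=e−e_prev=-2.54; u=0·(-2.34)+2·(-0.14)+1·(-2.54)=-2.82; next y=4/5·6.34+1/2·(-2.82)=3.662
n=4: y=3.662, sp=4, e=sp−y=0.338; I=0.198, D=e−e_prev=2.678; u=0·0.338+2·0.198+1·2.678=3.074; next y=4/5·3.662+1/2·3.074=4.4666
n=5: y=4.4666, sp=2, e=sp−y=-2.4666; I=-2.2686, D=e−e_prev=-2.8046; u=0·(-2.4666)+2·(-2.2686)+1·(-2.8046)=-7.3418; next y=4/5·4.4666+1/2·(-7.3418)=-0.09762
n=6: y=-0.09762, sp=2, e=sp−y=2.09762; I=-0.17098, D=e−e_prev=4.56422; u=0·2.09762+2·(-0.17098)+1·4.56422=4.22226; next y=4/5·(-0.09762)+1/2·4.22226=2.033034
n=7: y=2.033034, sp=2, e=sp−y=-0.033034; I=-0.204014, D=e−e_prev=-2.130654; u=0·(-0.033034)+2·(-0.204014)+1·(-2.130654)=-2.538682; next y=4/5·2.033034+1/2·(-2.538682)≈0.357086
n=8: y≈0.357086, sp=2, e=sp−y≈1.642914; I≈1.438900, D=e−e_prev≈1.675948; u=0·1.642914+2·1.438900+1·1.675948≈4.553747; next y=4/5·0.357086+1/2·4.553747≈2.562543
n=9: y≈2.562543, sp=2, e=sp−y≈-0.562543; I≈0.876357, D=e−e_prev≈-2.205456; u=0·(-0.562543)+2·0.876357+1·(-2.205456)≈-0.452742; next y=4/5·2.562543+1/2·(-0.452742)≈1.823663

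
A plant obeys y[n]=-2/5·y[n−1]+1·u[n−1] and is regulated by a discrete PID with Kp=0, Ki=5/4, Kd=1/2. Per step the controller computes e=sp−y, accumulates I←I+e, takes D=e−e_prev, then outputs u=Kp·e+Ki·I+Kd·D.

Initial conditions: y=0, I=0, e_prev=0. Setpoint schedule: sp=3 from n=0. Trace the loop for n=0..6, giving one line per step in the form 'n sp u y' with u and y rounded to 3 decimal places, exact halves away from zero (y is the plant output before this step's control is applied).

(exact arithmetic carried between steps; '≈' marks a value shown rounded to 6 d.p. or computed from one; I and e_prev carry over from the previous line; the table rounds u and y to 3 d.p., halves away from zero)
n=0: y=0, sp=3, e=sp−y=3; I=3, D=e−e_prev=3; u=0·3+5/4·3+1/2·3=5.25; next y=-2/5·0+1·5.25=5.25
n=1: y=5.25, sp=3, e=sp−y=-2.25; I=0.75, D=e−e_prev=-5.25; u=0·(-2.25)+5/4·0.75+1/2·(-5.25)=-1.6875; next y=-2/5·5.25+1·(-1.6875)=-3.7875
n=2: y=-3.7875, sp=3, e=sp−y=6.7875; I=7.5375, D=e−e_prev=9.0375; u=0·6.7875+5/4·7.5375+1/2·9.0375=13.940625; next y=-2/5·(-3.7875)+1·13.940625=15.455625
n=3: y=15.455625, sp=3, e=sp−y=-12.455625; I=-4.918125, D=e−e_prev=-19.243125; u=0·(-12.455625)+5/4·(-4.918125)+1/2·(-19.243125)≈-15.769219; next y=-2/5·15.455625+1·(-15.769219)≈-21.951469
n=4: y≈-21.951469, sp=3, e=sp−y≈24.951469; I≈20.033344, D=e−e_prev≈37.407094; u=0·24.951469+5/4·20.033344+1/2·37.407094≈43.745227; next y=-2/5·(-21.951469)+1·43.745227≈52.525814
n=5: y≈52.525814, sp=3, e=sp−y≈-49.525814; I≈-29.492470, D=e−e_prev≈-74.477283; u=0·(-49.525814)+5/4·(-29.492470)+1/2·(-74.477283)≈-74.104229; next y=-2/5·52.525814+1·(-74.104229)≈-95.114555
n=6: y≈-95.114555, sp=3, e=sp−y≈98.114555; I≈68.622085, D=e−e_prev≈147.640369; u=0·98.114555+5/4·68.622085+1/2·147.640369≈159.597790; next y=-2/5·(-95.114555)+1·159.597790≈197.643612

0 3 5.250 0.000
1 3 -1.688 5.250
2 3 13.941 -3.788
3 3 -15.769 15.456
4 3 43.745 -21.951
5 3 -74.104 52.526
6 3 159.598 -95.115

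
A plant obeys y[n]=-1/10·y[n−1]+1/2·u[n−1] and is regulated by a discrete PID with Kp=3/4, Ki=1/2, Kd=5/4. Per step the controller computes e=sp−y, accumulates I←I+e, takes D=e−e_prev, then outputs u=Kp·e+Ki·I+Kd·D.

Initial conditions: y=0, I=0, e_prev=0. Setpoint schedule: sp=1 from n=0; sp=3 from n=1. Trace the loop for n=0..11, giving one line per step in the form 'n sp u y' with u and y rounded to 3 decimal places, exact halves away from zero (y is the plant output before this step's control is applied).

0 1 2.500 0.000
1 3 3.625 1.250
2 3 2.469 1.688
3 3 5.227 1.066
4 3 1.814 2.507
5 3 8.488 0.656
6 3 -1.459 4.178
7 3 15.669 -1.147
8 3 -11.656 7.949
9 3 33.670 -6.623
10 3 -40.034 17.497
11 3 81.028 -21.767

(exact arithmetic carried between steps; '≈' marks a value shown rounded to 6 d.p. or computed from one; I and e_prev carry over from the previous line; the table rounds u and y to 3 d.p., halves away from zero)
n=0: y=0, sp=1, e=sp−y=1; I=1, D=e−e_prev=1; u=3/4·1+1/2·1+5/4·1=2.5; next y=-1/10·0+1/2·2.5=1.25
n=1: y=1.25, sp=3, e=sp−y=1.75; I=2.75, D=e−e_prev=0.75; u=3/4·1.75+1/2·2.75+5/4·0.75=3.625; next y=-1/10·1.25+1/2·3.625=1.6875
n=2: y=1.6875, sp=3, e=sp−y=1.3125; I=4.0625, D=e−e_prev=-0.4375; u=3/4·1.3125+1/2·4.0625+5/4·(-0.4375)=2.46875; next y=-1/10·1.6875+1/2·2.46875=1.065625
n=3: y=1.065625, sp=3, e=sp−y=1.934375; I=5.996875, D=e−e_prev=0.621875; u=3/4·1.934375+1/2·5.996875+5/4·0.621875≈5.226563; next y=-1/10·1.065625+1/2·5.226563≈2.506719
n=4: y≈2.506719, sp=3, e=sp−y≈0.493281; I≈6.490156, D=e−e_prev≈-1.441094; u=3/4·0.493281+1/2·6.490156+5/4·(-1.441094)≈1.813672; next y=-1/10·2.506719+1/2·1.813672≈0.656164
n=5: y≈0.656164, sp=3, e=sp−y≈2.343836; I≈8.833992, D=e−e_prev≈1.850555; u=3/4·2.343836+1/2·8.833992+5/4·1.850555≈8.488066; next y=-1/10·0.656164+1/2·8.488066≈4.178417
n=6: y≈4.178417, sp=3, e=sp−y≈-1.178417; I≈7.655575, D=e−e_prev≈-3.522253; u=3/4·(-1.178417)+1/2·7.655575+5/4·(-3.522253)≈-1.458841; next y=-1/10·4.178417+1/2·(-1.458841)≈-1.147262
n=7: y≈-1.147262, sp=3, e=sp−y≈4.147262; I≈11.802837, D=e−e_prev≈5.325679; u=3/4·4.147262+1/2·11.802837+5/4·5.325679≈15.668964; next y=-1/10·(-1.147262)+1/2·15.668964≈7.949208
n=8: y≈7.949208, sp=3, e=sp−y≈-4.949208; I≈6.853629, D=e−e_prev≈-9.096470; u=3/4·(-4.949208)+1/2·6.853629+5/4·(-9.096470)≈-11.655679; next y=-1/10·7.949208+1/2·(-11.655679)≈-6.622760
n=9: y≈-6.622760, sp=3, e=sp−y≈9.622760; I≈16.476390, D=e−e_prev≈14.571969; u=3/4·9.622760+1/2·16.476390+5/4·14.571969≈33.670226; next y=-1/10·(-6.622760)+1/2·33.670226≈17.497389
n=10: y≈17.497389, sp=3, e=sp−y≈-14.497389; I≈1.979001, D=e−e_prev≈-24.120150; u=3/4·(-14.497389)+1/2·1.979001+5/4·(-24.120150)≈-40.033728; next y=-1/10·17.497389+1/2·(-40.033728)≈-21.766603
n=11: y≈-21.766603, sp=3, e=sp−y≈24.766603; I≈26.745604, D=e−e_prev≈39.263992; u=3/4·24.766603+1/2·26.745604+5/4·39.263992≈81.027744; next y=-1/10·(-21.766603)+1/2·81.027744≈42.690532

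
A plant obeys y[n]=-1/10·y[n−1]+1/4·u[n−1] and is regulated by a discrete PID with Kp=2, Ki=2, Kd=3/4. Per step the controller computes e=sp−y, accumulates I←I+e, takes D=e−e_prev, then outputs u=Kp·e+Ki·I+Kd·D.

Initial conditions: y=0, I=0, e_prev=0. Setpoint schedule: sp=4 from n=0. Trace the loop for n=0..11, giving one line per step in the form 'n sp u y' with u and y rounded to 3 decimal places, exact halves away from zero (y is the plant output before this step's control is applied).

0 4 19.000 0.000
1 4 1.438 4.750
2 4 26.612 -0.116
3 4 -1.012 6.664
4 4 34.768 -0.919
5 4 -7.172 8.784
6 4 44.950 -2.671
7 4 -17.635 11.505
8 4 59.041 -5.559
9 4 -33.796 15.316
10 4 79.388 -9.981
11 4 -58.046 20.845

(exact arithmetic carried between steps; '≈' marks a value shown rounded to 6 d.p. or computed from one; I and e_prev carry over from the previous line; the table rounds u and y to 3 d.p., halves away from zero)
n=0: y=0, sp=4, e=sp−y=4; I=4, D=e−e_prev=4; u=2·4+2·4+3/4·4=19; next y=-1/10·0+1/4·19=4.75
n=1: y=4.75, sp=4, e=sp−y=-0.75; I=3.25, D=e−e_prev=-4.75; u=2·(-0.75)+2·3.25+3/4·(-4.75)=1.4375; next y=-1/10·4.75+1/4·1.4375=-0.115625
n=2: y=-0.115625, sp=4, e=sp−y=4.115625; I=7.365625, D=e−e_prev=4.865625; u=2·4.115625+2·7.365625+3/4·4.865625≈26.611719; next y=-1/10·(-0.115625)+1/4·26.611719≈6.664492
n=3: y≈6.664492, sp=4, e=sp−y≈-2.664492; I≈4.701133, D=e−e_prev≈-6.780117; u=2·(-2.664492)+2·4.701133+3/4·(-6.780117)≈-1.011807; next y=-1/10·6.664492+1/4·(-1.011807)≈-0.919401
n=4: y≈-0.919401, sp=4, e=sp−y≈4.919401; I≈9.620534, D=e−e_prev≈7.583893; u=2·4.919401+2·9.620534+3/4·7.583893≈34.767789; next y=-1/10·(-0.919401)+1/4·34.767789≈8.783887
n=5: y≈8.783887, sp=4, e=sp−y≈-4.783887; I≈4.836646, D=e−e_prev≈-9.703288; u=2·(-4.783887)+2·4.836646+3/4·(-9.703288)≈-7.171948; next y=-1/10·8.783887+1/4·(-7.171948)≈-2.671376
n=6: y≈-2.671376, sp=4, e=sp−y≈6.671376; I≈11.508022, D=e−e_prev≈11.455263; u=2·6.671376+2·11.508022+3/4·11.455263≈44.950243; next y=-1/10·(-2.671376)+1/4·44.950243≈11.504698
n=7: y≈11.504698, sp=4, e=sp−y≈-7.504698; I≈4.003324, D=e−e_prev≈-14.176074; u=2·(-7.504698)+2·4.003324+3/4·(-14.176074)≈-17.634805; next y=-1/10·11.504698+1/4·(-17.634805)≈-5.559171
n=8: y≈-5.559171, sp=4, e=sp−y≈9.559171; I≈13.562495, D=e−e_prev≈17.063869; u=2·9.559171+2·13.562495+3/4·17.063869≈59.041234; next y=-1/10·(-5.559171)+1/4·59.041234≈15.316225
n=9: y≈15.316225, sp=4, e=sp−y≈-11.316225; I≈2.246269, D=e−e_prev≈-20.875396; u=2·(-11.316225)+2·2.246269+3/4·(-20.875396)≈-33.796460; next y=-1/10·15.316225+1/4·(-33.796460)≈-9.980737
n=10: y≈-9.980737, sp=4, e=sp−y≈13.980737; I≈16.227007, D=e−e_prev≈25.296963; u=2·13.980737+2·16.227007+3/4·25.296963≈79.388211; next y=-1/10·(-9.980737)+1/4·79.388211≈20.845126
n=11: y≈20.845126, sp=4, e=sp−y≈-16.845126; I≈-0.618120, D=e−e_prev≈-30.825864; u=2·(-16.845126)+2·(-0.618120)+3/4·(-30.825864)≈-58.045890; next y=-1/10·20.845126+1/4·(-58.045890)≈-16.595985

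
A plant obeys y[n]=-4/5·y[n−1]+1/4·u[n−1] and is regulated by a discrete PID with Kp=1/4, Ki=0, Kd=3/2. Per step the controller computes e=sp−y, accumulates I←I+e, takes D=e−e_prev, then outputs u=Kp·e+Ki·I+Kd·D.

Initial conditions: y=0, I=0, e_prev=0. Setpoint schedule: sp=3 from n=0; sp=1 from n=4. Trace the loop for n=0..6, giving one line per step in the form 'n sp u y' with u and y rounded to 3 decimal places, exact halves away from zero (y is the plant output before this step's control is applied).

(exact arithmetic carried between steps; '≈' marks a value shown rounded to 6 d.p. or computed from one; I and e_prev carry over from the previous line; the table rounds u and y to 3 d.p., halves away from zero)
n=0: y=0, sp=3, e=sp−y=3; I=3, D=e−e_prev=3; u=1/4·3+0·3+3/2·3=5.25; next y=-4/5·0+1/4·5.25=1.3125
n=1: y=1.3125, sp=3, e=sp−y=1.6875; I=4.6875, D=e−e_prev=-1.3125; u=1/4·1.6875+0·4.6875+3/2·(-1.3125)=-1.546875; next y=-4/5·1.3125+1/4·(-1.546875)≈-1.436719
n=2: y≈-1.436719, sp=3, e=sp−y≈4.436719; I≈9.124219, D=e−e_prev≈2.749219; u=1/4·4.436719+0·9.124219+3/2·2.749219≈5.233008; next y=-4/5·(-1.436719)+1/4·5.233008≈2.457627
n=3: y≈2.457627, sp=3, e=sp−y≈0.542373; I≈9.666592, D=e−e_prev≈-3.894346; u=1/4·0.542373+0·9.666592+3/2·(-3.894346)≈-5.705925; next y=-4/5·2.457627+1/4·(-5.705925)≈-3.392583
n=4: y≈-3.392583, sp=1, e=sp−y≈4.392583; I≈14.059175, D=e−e_prev≈3.850210; u=1/4·4.392583+0·14.059175+3/2·3.850210≈6.873460; next y=-4/5·(-3.392583)+1/4·6.873460≈4.432431
n=5: y≈4.432431, sp=1, e=sp−y≈-3.432431; I≈10.626743, D=e−e_prev≈-7.825014; u=1/4·(-3.432431)+0·10.626743+3/2·(-7.825014)≈-12.595629; next y=-4/5·4.432431+1/4·(-12.595629)≈-6.694852
n=6: y≈-6.694852, sp=1, e=sp−y≈7.694852; I≈18.321596, D=e−e_prev≈11.127284; u=1/4·7.694852+0·18.321596+3/2·11.127284≈18.614639; next y=-4/5·(-6.694852)+1/4·18.614639≈10.009542

0 3 5.250 0.000
1 3 -1.547 1.313
2 3 5.233 -1.437
3 3 -5.706 2.458
4 1 6.873 -3.393
5 1 -12.596 4.432
6 1 18.615 -6.695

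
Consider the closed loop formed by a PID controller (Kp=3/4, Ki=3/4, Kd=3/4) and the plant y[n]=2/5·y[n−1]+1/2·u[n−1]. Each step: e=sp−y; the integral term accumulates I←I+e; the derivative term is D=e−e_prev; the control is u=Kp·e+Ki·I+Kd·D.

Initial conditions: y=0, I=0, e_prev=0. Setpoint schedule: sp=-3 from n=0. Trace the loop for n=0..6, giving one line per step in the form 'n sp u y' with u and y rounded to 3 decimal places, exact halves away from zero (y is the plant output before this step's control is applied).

(exact arithmetic carried between steps; '≈' marks a value shown rounded to 6 d.p. or computed from one; I and e_prev carry over from the previous line; the table rounds u and y to 3 d.p., halves away from zero)
n=0: y=0, sp=-3, e=sp−y=-3; I=-3, D=e−e_prev=-3; u=3/4·(-3)+3/4·(-3)+3/4·(-3)=-6.75; next y=2/5·0+1/2·(-6.75)=-3.375
n=1: y=-3.375, sp=-3, e=sp−y=0.375; I=-2.625, D=e−e_prev=3.375; u=3/4·0.375+3/4·(-2.625)+3/4·3.375=0.84375; next y=2/5·(-3.375)+1/2·0.84375=-0.928125
n=2: y=-0.928125, sp=-3, e=sp−y=-2.071875; I=-4.696875, D=e−e_prev=-2.446875; u=3/4·(-2.071875)+3/4·(-4.696875)+3/4·(-2.446875)≈-6.911719; next y=2/5·(-0.928125)+1/2·(-6.911719)≈-3.827109
n=3: y≈-3.827109, sp=-3, e=sp−y≈0.827109; I≈-3.869766, D=e−e_prev≈2.898984; u=3/4·0.827109+3/4·(-3.869766)+3/4·2.898984≈-0.107754; next y=2/5·(-3.827109)+1/2·(-0.107754)≈-1.584721
n=4: y≈-1.584721, sp=-3, e=sp−y≈-1.415279; I≈-5.285045, D=e−e_prev≈-2.242389; u=3/4·(-1.415279)+3/4·(-5.285045)+3/4·(-2.242389)≈-6.707035; next y=2/5·(-1.584721)+1/2·(-6.707035)≈-3.987406
n=5: y≈-3.987406, sp=-3, e=sp−y≈0.987406; I≈-4.297639, D=e−e_prev≈2.402685; u=3/4·0.987406+3/4·(-4.297639)+3/4·2.402685≈-0.680662; next y=2/5·(-3.987406)+1/2·(-0.680662)≈-1.935293
n=6: y≈-1.935293, sp=-3, e=sp−y≈-1.064707; I≈-5.362346, D=e−e_prev≈-2.052113; u=3/4·(-1.064707)+3/4·(-5.362346)+3/4·(-2.052113)≈-6.359374; next y=2/5·(-1.935293)+1/2·(-6.359374)≈-3.953804

0 -3 -6.750 0.000
1 -3 0.844 -3.375
2 -3 -6.912 -0.928
3 -3 -0.108 -3.827
4 -3 -6.707 -1.585
5 -3 -0.681 -3.987
6 -3 -6.359 -1.935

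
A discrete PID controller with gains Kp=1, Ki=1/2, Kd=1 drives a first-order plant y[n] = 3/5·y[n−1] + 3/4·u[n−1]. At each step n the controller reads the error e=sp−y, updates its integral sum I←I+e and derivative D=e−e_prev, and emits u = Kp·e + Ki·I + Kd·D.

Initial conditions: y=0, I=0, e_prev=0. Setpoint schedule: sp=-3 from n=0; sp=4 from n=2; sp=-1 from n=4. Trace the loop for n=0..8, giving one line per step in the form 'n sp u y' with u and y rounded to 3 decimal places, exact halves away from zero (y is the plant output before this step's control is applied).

0 -3 -7.500 0.000
1 -3 8.063 -5.625
2 4 0.508 2.672
3 4 4.188 1.984
4 -1 -13.861 4.332
5 -1 21.142 -7.797
6 -1 -35.026 11.178
7 -1 54.712 -19.562
8 -1 -88.895 29.296

(exact arithmetic carried between steps; '≈' marks a value shown rounded to 6 d.p. or computed from one; I and e_prev carry over from the previous line; the table rounds u and y to 3 d.p., halves away from zero)
n=0: y=0, sp=-3, e=sp−y=-3; I=-3, D=e−e_prev=-3; u=1·(-3)+1/2·(-3)+1·(-3)=-7.5; next y=3/5·0+3/4·(-7.5)=-5.625
n=1: y=-5.625, sp=-3, e=sp−y=2.625; I=-0.375, D=e−e_prev=5.625; u=1·2.625+1/2·(-0.375)+1·5.625=8.0625; next y=3/5·(-5.625)+3/4·8.0625=2.671875
n=2: y=2.671875, sp=4, e=sp−y=1.328125; I=0.953125, D=e−e_prev=-1.296875; u=1·1.328125+1/2·0.953125+1·(-1.296875)≈0.507813; next y=3/5·2.671875+3/4·0.507813≈1.983984
n=3: y≈1.983984, sp=4, e=sp−y≈2.016016; I≈2.969141, D=e−e_prev≈0.687891; u=1·2.016016+1/2·2.969141+1·0.687891≈4.188477; next y=3/5·1.983984+3/4·4.188477≈4.331748
n=4: y≈4.331748, sp=-1, e=sp−y≈-5.331748; I≈-2.362607, D=e−e_prev≈-7.347764; u=1·(-5.331748)+1/2·(-2.362607)+1·(-7.347764)≈-13.860815; next y=3/5·4.331748+3/4·(-13.860815)≈-7.796563
n=5: y≈-7.796563, sp=-1, e=sp−y≈6.796563; I≈4.433955, D=e−e_prev≈12.128311; u=1·6.796563+1/2·4.433955+1·12.128311≈21.141851; next y=3/5·(-7.796563)+3/4·21.141851≈11.178451
n=6: y≈11.178451, sp=-1, e=sp−y≈-12.178451; I≈-7.744495, D=e−e_prev≈-18.975013; u=1·(-12.178451)+1/2·(-7.744495)+1·(-18.975013)≈-35.025712; next y=3/5·11.178451+3/4·(-35.025712)≈-19.562214
n=7: y≈-19.562214, sp=-1, e=sp−y≈18.562214; I≈10.817718, D=e−e_prev≈30.740664; u=1·18.562214+1/2·10.817718+1·30.740664≈54.711737; next y=3/5·(-19.562214)+3/4·54.711737≈29.296475
n=8: y≈29.296475, sp=-1, e=sp−y≈-30.296475; I≈-19.478756, D=e−e_prev≈-48.858688; u=1·(-30.296475)+1/2·(-19.478756)+1·(-48.858688)≈-88.894541; next y=3/5·29.296475+3/4·(-88.894541)≈-49.093021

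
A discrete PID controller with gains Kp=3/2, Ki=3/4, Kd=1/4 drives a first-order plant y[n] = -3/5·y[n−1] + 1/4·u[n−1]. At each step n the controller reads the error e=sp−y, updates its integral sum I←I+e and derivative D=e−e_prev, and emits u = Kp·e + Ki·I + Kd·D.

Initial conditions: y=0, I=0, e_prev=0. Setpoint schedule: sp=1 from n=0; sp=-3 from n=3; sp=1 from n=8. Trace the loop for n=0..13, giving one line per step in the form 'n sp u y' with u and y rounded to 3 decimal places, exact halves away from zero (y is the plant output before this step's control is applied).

(exact arithmetic carried between steps; '≈' marks a value shown rounded to 6 d.p. or computed from one; I and e_prev carry over from the previous line; the table rounds u and y to 3 d.p., halves away from zero)
n=0: y=0, sp=1, e=sp−y=1; I=1, D=e−e_prev=1; u=3/2·1+3/4·1+1/4·1=2.5; next y=-3/5·0+1/4·2.5=0.625
n=1: y=0.625, sp=1, e=sp−y=0.375; I=1.375, D=e−e_prev=-0.625; u=3/2·0.375+3/4·1.375+1/4·(-0.625)=1.4375; next y=-3/5·0.625+1/4·1.4375=-0.015625
n=2: y=-0.015625, sp=1, e=sp−y=1.015625; I=2.390625, D=e−e_prev=0.640625; u=3/2·1.015625+3/4·2.390625+1/4·0.640625≈3.476563; next y=-3/5·(-0.015625)+1/4·3.476563≈0.878516
n=3: y≈0.878516, sp=-3, e=sp−y≈-3.878516; I≈-1.487891, D=e−e_prev≈-4.894141; u=3/2·(-3.878516)+3/4·(-1.487891)+1/4·(-4.894141)≈-8.157227; next y=-3/5·0.878516+1/4·(-8.157227)≈-2.566416
n=4: y≈-2.566416, sp=-3, e=sp−y≈-0.433584; I≈-1.921475, D=e−e_prev≈3.444932; u=3/2·(-0.433584)+3/4·(-1.921475)+1/4·3.444932≈-1.230249; next y=-3/5·(-2.566416)+1/4·(-1.230249)≈1.232287
n=5: y≈1.232287, sp=-3, e=sp−y≈-4.232287; I≈-6.153762, D=e−e_prev≈-3.798703; u=3/2·(-4.232287)+3/4·(-6.153762)+1/4·(-3.798703)≈-11.913428; next y=-3/5·1.232287+1/4·(-11.913428)≈-3.717729
n=6: y≈-3.717729, sp=-3, e=sp−y≈0.717729; I≈-5.436032, D=e−e_prev≈4.950017; u=3/2·0.717729+3/4·(-5.436032)+1/4·4.950017≈-1.762926; next y=-3/5·(-3.717729)+1/4·(-1.762926)≈1.789906
n=7: y≈1.789906, sp=-3, e=sp−y≈-4.789906; I≈-10.225939, D=e−e_prev≈-5.507636; u=3/2·(-4.789906)+3/4·(-10.225939)+1/4·(-5.507636)≈-16.231222; next y=-3/5·1.789906+1/4·(-16.231222)≈-5.131749
n=8: y≈-5.131749, sp=1, e=sp−y≈6.131749; I≈-4.094189, D=e−e_prev≈10.921656; u=3/2·6.131749+3/4·(-4.094189)+1/4·10.921656≈8.857396; next y=-3/5·(-5.131749)+1/4·8.857396≈5.293399
n=9: y≈5.293399, sp=1, e=sp−y≈-4.293399; I≈-8.387588, D=e−e_prev≈-10.425148; u=3/2·(-4.293399)+3/4·(-8.387588)+1/4·(-10.425148)≈-15.337076; next y=-3/5·5.293399+1/4·(-15.337076)≈-7.010308
n=10: y≈-7.010308, sp=1, e=sp−y≈8.010308; I≈-0.377280, D=e−e_prev≈12.303707; u=3/2·8.010308+3/4·(-0.377280)+1/4·12.303707≈14.808429; next y=-3/5·(-7.010308)+1/4·14.808429≈7.908292
n=11: y≈7.908292, sp=1, e=sp−y≈-6.908292; I≈-7.285572, D=e−e_prev≈-14.918600; u=3/2·(-6.908292)+3/4·(-7.285572)+1/4·(-14.918600)≈-19.556267; next y=-3/5·7.908292+1/4·(-19.556267)≈-9.634042
n=12: y≈-9.634042, sp=1, e=sp−y≈10.634042; I≈3.348470, D=e−e_prev≈17.542334; u=3/2·10.634042+3/4·3.348470+1/4·17.542334≈22.847999; next y=-3/5·(-9.634042)+1/4·22.847999≈11.492425
n=13: y≈11.492425, sp=1, e=sp−y≈-10.492425; I≈-7.143955, D=e−e_prev≈-21.126467; u=3/2·(-10.492425)+3/4·(-7.143955)+1/4·(-21.126467)≈-26.378220; next y=-3/5·11.492425+1/4·(-26.378220)≈-13.490010

0 1 2.500 0.000
1 1 1.438 0.625
2 1 3.477 -0.016
3 -3 -8.157 0.879
4 -3 -1.230 -2.566
5 -3 -11.913 1.232
6 -3 -1.763 -3.718
7 -3 -16.231 1.790
8 1 8.857 -5.132
9 1 -15.337 5.293
10 1 14.808 -7.010
11 1 -19.556 7.908
12 1 22.848 -9.634
13 1 -26.378 11.492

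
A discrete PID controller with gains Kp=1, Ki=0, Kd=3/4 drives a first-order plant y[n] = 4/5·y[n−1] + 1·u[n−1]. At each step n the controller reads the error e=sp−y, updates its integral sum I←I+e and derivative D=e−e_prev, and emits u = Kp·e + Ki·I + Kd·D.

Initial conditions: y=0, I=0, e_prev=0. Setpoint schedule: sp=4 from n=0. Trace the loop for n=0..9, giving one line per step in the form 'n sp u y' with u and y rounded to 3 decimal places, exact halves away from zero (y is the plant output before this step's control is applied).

0 4 7.000 0.000
1 4 -8.250 7.000
2 4 13.888 -2.650
3 4 -18.581 11.768
4 4 28.867 -9.167
5 4 -40.559 21.534
6 4 60.982 -23.332
7 4 -87.552 42.316
8 4 129.711 -53.699
9 4 -188.089 86.751

(exact arithmetic carried between steps; '≈' marks a value shown rounded to 6 d.p. or computed from one; I and e_prev carry over from the previous line; the table rounds u and y to 3 d.p., halves away from zero)
n=0: y=0, sp=4, e=sp−y=4; I=4, D=e−e_prev=4; u=1·4+0·4+3/4·4=7; next y=4/5·0+1·7=7
n=1: y=7, sp=4, e=sp−y=-3; I=1, D=e−e_prev=-7; u=1·(-3)+0·1+3/4·(-7)=-8.25; next y=4/5·7+1·(-8.25)=-2.65
n=2: y=-2.65, sp=4, e=sp−y=6.65; I=7.65, D=e−e_prev=9.65; u=1·6.65+0·7.65+3/4·9.65=13.8875; next y=4/5·(-2.65)+1·13.8875=11.7675
n=3: y=11.7675, sp=4, e=sp−y=-7.7675; I=-0.1175, D=e−e_prev=-14.4175; u=1·(-7.7675)+0·(-0.1175)+3/4·(-14.4175)=-18.580625; next y=4/5·11.7675+1·(-18.580625)=-9.166625
n=4: y=-9.166625, sp=4, e=sp−y=13.166625; I=13.049125, D=e−e_prev=20.934125; u=1·13.166625+0·13.049125+3/4·20.934125≈28.867219; next y=4/5·(-9.166625)+1·28.867219≈21.533919
n=5: y≈21.533919, sp=4, e=sp−y≈-17.533919; I≈-4.484794, D=e−e_prev≈-30.700544; u=1·(-17.533919)+0·(-4.484794)+3/4·(-30.700544)≈-40.559327; next y=4/5·21.533919+1·(-40.559327)≈-23.332192
n=6: y≈-23.332192, sp=4, e=sp−y≈27.332192; I≈22.847398, D=e−e_prev≈44.866110; u=1·27.332192+0·22.847398+3/4·44.866110≈60.981774; next y=4/5·(-23.332192)+1·60.981774≈42.316021
n=7: y≈42.316021, sp=4, e=sp−y≈-38.316021; I≈-15.468623, D=e−e_prev≈-65.648213; u=1·(-38.316021)+0·(-15.468623)+3/4·(-65.648213)≈-87.552181; next y=4/5·42.316021+1·(-87.552181)≈-53.699364
n=8: y≈-53.699364, sp=4, e=sp−y≈57.699364; I≈42.230740, D=e−e_prev≈96.015385; u=1·57.699364+0·42.230740+3/4·96.015385≈129.710902; next y=4/5·(-53.699364)+1·129.710902≈86.751411
n=9: y≈86.751411, sp=4, e=sp−y≈-82.751411; I≈-40.520671, D=e−e_prev≈-140.450775; u=1·(-82.751411)+0·(-40.520671)+3/4·(-140.450775)≈-188.089492; next y=4/5·86.751411+1·(-188.089492)≈-118.688363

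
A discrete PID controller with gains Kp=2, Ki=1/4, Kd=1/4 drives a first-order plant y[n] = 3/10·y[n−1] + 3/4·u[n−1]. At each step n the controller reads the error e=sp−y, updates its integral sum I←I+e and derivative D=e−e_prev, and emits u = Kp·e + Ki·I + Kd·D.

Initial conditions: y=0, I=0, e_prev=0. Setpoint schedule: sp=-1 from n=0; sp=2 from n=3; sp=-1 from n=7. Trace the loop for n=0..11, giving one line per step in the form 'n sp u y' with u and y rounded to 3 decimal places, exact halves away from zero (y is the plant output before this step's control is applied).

0 -1 -2.500 0.000
1 -1 2.188 -1.875
2 -1 -5.445 1.078
3 2 14.370 -3.761
4 2 -19.674 9.649
5 2 35.542 -11.861
6 2 -53.768 23.098
7 -1 83.434 -33.397
8 -1 -136.723 52.556
9 -1 219.705 -86.775
10 -1 -357.488 138.746
11 -1 577.052 -226.492

(exact arithmetic carried between steps; '≈' marks a value shown rounded to 6 d.p. or computed from one; I and e_prev carry over from the previous line; the table rounds u and y to 3 d.p., halves away from zero)
n=0: y=0, sp=-1, e=sp−y=-1; I=-1, D=e−e_prev=-1; u=2·(-1)+1/4·(-1)+1/4·(-1)=-2.5; next y=3/10·0+3/4·(-2.5)=-1.875
n=1: y=-1.875, sp=-1, e=sp−y=0.875; I=-0.125, D=e−e_prev=1.875; u=2·0.875+1/4·(-0.125)+1/4·1.875=2.1875; next y=3/10·(-1.875)+3/4·2.1875=1.078125
n=2: y=1.078125, sp=-1, e=sp−y=-2.078125; I=-2.203125, D=e−e_prev=-2.953125; u=2·(-2.078125)+1/4·(-2.203125)+1/4·(-2.953125)≈-5.445313; next y=3/10·1.078125+3/4·(-5.445313)≈-3.760547
n=3: y≈-3.760547, sp=2, e=sp−y≈5.760547; I≈3.557422, D=e−e_prev≈7.838672; u=2·5.760547+1/4·3.557422+1/4·7.838672≈14.370117; next y=3/10·(-3.760547)+3/4·14.370117≈9.649424
n=4: y≈9.649424, sp=2, e=sp−y≈-7.649424; I≈-4.092002, D=e−e_prev≈-13.409971; u=2·(-7.649424)+1/4·(-4.092002)+1/4·(-13.409971)≈-19.674341; next y=3/10·9.649424+3/4·(-19.674341)≈-11.860928
n=5: y≈-11.860928, sp=2, e=sp−y≈13.860928; I≈9.768927, D=e−e_prev≈21.510352; u=2·13.860928+1/4·9.768927+1/4·21.510352≈35.541677; next y=3/10·(-11.860928)+3/4·35.541677≈23.097979
n=6: y≈23.097979, sp=2, e=sp−y≈-21.097979; I≈-11.329052, D=e−e_prev≈-34.958907; u=2·(-21.097979)+1/4·(-11.329052)+1/4·(-34.958907)≈-53.767948; next y=3/10·23.097979+3/4·(-53.767948)≈-33.396567
n=7: y≈-33.396567, sp=-1, e=sp−y≈32.396567; I≈21.067515, D=e−e_prev≈53.494546; u=2·32.396567+1/4·21.067515+1/4·53.494546≈83.433650; next y=3/10·(-33.396567)+3/4·83.433650≈52.556267
n=8: y≈52.556267, sp=-1, e=sp−y≈-53.556267; I≈-32.488752, D=e−e_prev≈-85.952834; u=2·(-53.556267)+1/4·(-32.488752)+1/4·(-85.952834)≈-136.722931; next y=3/10·52.556267+3/4·(-136.722931)≈-86.775318
n=9: y≈-86.775318, sp=-1, e=sp−y≈85.775318; I≈53.286566, D=e−e_prev≈139.331585; u=2·85.775318+1/4·53.286566+1/4·139.331585≈219.705174; next y=3/10·(-86.775318)+3/4·219.705174≈138.746285
n=10: y≈138.746285, sp=-1, e=sp−y≈-139.746285; I≈-86.459719, D=e−e_prev≈-225.521603; u=2·(-139.746285)+1/4·(-86.459719)+1/4·(-225.521603)≈-357.487900; next y=3/10·138.746285+3/4·(-357.487900)≈-226.492040
n=11: y≈-226.492040, sp=-1, e=sp−y≈225.492040; I≈139.032320, D=e−e_prev≈365.238324; u=2·225.492040+1/4·139.032320+1/4·365.238324≈577.051740; next y=3/10·(-226.492040)+3/4·577.051740≈364.841193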